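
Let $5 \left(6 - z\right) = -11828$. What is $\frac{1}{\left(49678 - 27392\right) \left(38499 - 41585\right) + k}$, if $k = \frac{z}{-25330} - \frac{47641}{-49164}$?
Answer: $- \frac{183135900}{12595097375280343} \approx -1.454 \cdot 10^{-8}$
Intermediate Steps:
$z = \frac{11858}{5}$ ($z = 6 - - \frac{11828}{5} = 6 + \frac{11828}{5} = \frac{11858}{5} \approx 2371.6$)
$k = \frac{160316057}{183135900}$ ($k = \frac{11858}{5 \left(-25330\right)} - \frac{47641}{-49164} = \frac{11858}{5} \left(- \frac{1}{25330}\right) - - \frac{47641}{49164} = - \frac{5929}{63325} + \frac{47641}{49164} = \frac{160316057}{183135900} \approx 0.87539$)
$\frac{1}{\left(49678 - 27392\right) \left(38499 - 41585\right) + k} = \frac{1}{\left(49678 - 27392\right) \left(38499 - 41585\right) + \frac{160316057}{183135900}} = \frac{1}{22286 \left(-3086\right) + \frac{160316057}{183135900}} = \frac{1}{-68774596 + \frac{160316057}{183135900}} = \frac{1}{- \frac{12595097375280343}{183135900}} = - \frac{183135900}{12595097375280343}$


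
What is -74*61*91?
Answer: -410774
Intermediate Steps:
-74*61*91 = -4514*91 = -410774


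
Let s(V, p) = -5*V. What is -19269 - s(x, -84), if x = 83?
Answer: -18854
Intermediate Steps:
-19269 - s(x, -84) = -19269 - (-5)*83 = -19269 - 1*(-415) = -19269 + 415 = -18854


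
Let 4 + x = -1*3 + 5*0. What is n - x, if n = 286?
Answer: 293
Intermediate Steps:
x = -7 (x = -4 + (-1*3 + 5*0) = -4 + (-3 + 0) = -4 - 3 = -7)
n - x = 286 - 1*(-7) = 286 + 7 = 293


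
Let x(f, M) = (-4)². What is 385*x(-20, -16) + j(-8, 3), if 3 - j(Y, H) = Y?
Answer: 6171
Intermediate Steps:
j(Y, H) = 3 - Y
x(f, M) = 16
385*x(-20, -16) + j(-8, 3) = 385*16 + (3 - 1*(-8)) = 6160 + (3 + 8) = 6160 + 11 = 6171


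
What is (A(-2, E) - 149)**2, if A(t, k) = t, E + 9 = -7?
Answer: 22801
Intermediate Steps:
E = -16 (E = -9 - 7 = -16)
(A(-2, E) - 149)**2 = (-2 - 149)**2 = (-151)**2 = 22801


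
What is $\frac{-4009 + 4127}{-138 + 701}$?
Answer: $\frac{118}{563} \approx 0.20959$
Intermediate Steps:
$\frac{-4009 + 4127}{-138 + 701} = \frac{118}{563}$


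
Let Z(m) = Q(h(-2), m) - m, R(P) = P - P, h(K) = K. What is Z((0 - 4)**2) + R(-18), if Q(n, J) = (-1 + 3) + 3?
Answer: -11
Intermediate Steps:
R(P) = 0
Q(n, J) = 5 (Q(n, J) = 2 + 3 = 5)
Z(m) = 5 - m
Z((0 - 4)**2) + R(-18) = (5 - (0 - 4)**2) + 0 = (5 - 1*(-4)**2) + 0 = (5 - 1*16) + 0 = (5 - 16) + 0 = -11 + 0 = -11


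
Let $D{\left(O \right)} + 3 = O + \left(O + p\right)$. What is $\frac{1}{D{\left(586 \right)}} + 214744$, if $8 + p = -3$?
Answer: $\frac{248673553}{1158} \approx 2.1474 \cdot 10^{5}$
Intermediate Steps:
$p = -11$ ($p = -8 - 3 = -11$)
$D{\left(O \right)} = -14 + 2 O$ ($D{\left(O \right)} = -3 + \left(O + \left(O - 11\right)\right) = -3 + \left(O + \left(-11 + O\right)\right) = -3 + \left(-11 + 2 O\right) = -14 + 2 O$)
$\frac{1}{D{\left(586 \right)}} + 214744 = \frac{1}{-14 + 2 \cdot 586} + 214744 = \frac{1}{-14 + 1172} + 214744 = \frac{1}{1158} + 214744 = \frac{248673553}{1158}$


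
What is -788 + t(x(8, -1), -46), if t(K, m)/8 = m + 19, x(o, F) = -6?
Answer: -1004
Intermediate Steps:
t(K, m) = 152 + 8*m (t(K, m) = 8*(m + 19) = 8*(19 + m) = 152 + 8*m)
-788 + t(x(8, -1), -46) = -788 + (152 + 8*(-46)) = -788 + (152 - 368) = -788 - 216 = -1004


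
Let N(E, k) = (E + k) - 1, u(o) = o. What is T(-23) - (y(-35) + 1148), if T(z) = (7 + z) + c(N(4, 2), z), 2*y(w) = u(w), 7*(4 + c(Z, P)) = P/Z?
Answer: -80581/70 ≈ -1151.2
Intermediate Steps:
N(E, k) = -1 + E + k
c(Z, P) = -4 + P/(7*Z) (c(Z, P) = -4 + (P/Z)/7 = -4 + P/(7*Z))
y(w) = w/2
T(z) = 3 + 36*z/35 (T(z) = (7 + z) + (-4 + z/(7*(-1 + 4 + 2))) = (7 + z) + (-4 + (⅐)*z/5) = (7 + z) + (-4 + (⅐)*z*(⅕)) = (7 + z) + (-4 + z/35) = 3 + 36*z/35)
T(-23) - (y(-35) + 1148) = (3 + (36/35)*(-23)) - ((½)*(-35) + 1148) = (3 - 828/35) - (-35/2 + 1148) = -723/35 - 1*2261/2 = -723/35 - 2261/2 = -80581/70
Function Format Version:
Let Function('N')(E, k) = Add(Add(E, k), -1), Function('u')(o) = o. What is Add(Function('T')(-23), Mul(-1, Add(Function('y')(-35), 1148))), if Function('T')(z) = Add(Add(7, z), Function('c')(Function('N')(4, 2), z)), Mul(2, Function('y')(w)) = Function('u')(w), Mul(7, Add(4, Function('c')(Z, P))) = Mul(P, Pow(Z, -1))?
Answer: Rational(-80581, 70) ≈ -1151.2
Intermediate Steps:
Function('N')(E, k) = Add(-1, E, k)
Function('c')(Z, P) = Add(-4, Mul(Rational(1, 7), P, Pow(Z, -1))) (Function('c')(Z, P) = Add(-4, Mul(Rational(1, 7), Mul(P, Pow(Z, -1)))) = Add(-4, Mul(Rational(1, 7), P, Pow(Z, -1))))
Function('y')(w) = Mul(Rational(1, 2), w)
Function('T')(z) = Add(3, Mul(Rational(36, 35), z)) (Function('T')(z) = Add(Add(7, z), Add(-4, Mul(Rational(1, 7), z, Pow(Add(-1, 4, 2), -1)))) = Add(Add(7, z), Add(-4, Mul(Rational(1, 7), z, Pow(5, -1)))) = Add(Add(7, z), Add(-4, Mul(Rational(1, 7), z, Rational(1, 5)))) = Add(Add(7, z), Add(-4, Mul(Rational(1, 35), z))) = Add(3, Mul(Rational(36, 35), z)))
Add(Function('T')(-23), Mul(-1, Add(Function('y')(-35), 1148))) = Add(Add(3, Mul(Rational(36, 35), -23)), Mul(-1, Add(Mul(Rational(1, 2), -35), 1148))) = Add(Add(3, Rational(-828, 35)), Mul(-1, Add(Rational(-35, 2), 1148))) = Add(Rational(-723, 35), Mul(-1, Rational(2261, 2))) = Add(Rational(-723, 35), Rational(-2261, 2)) = Rational(-80581, 70)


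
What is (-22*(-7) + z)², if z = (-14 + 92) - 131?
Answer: 10201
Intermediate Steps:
z = -53 (z = 78 - 131 = -53)
(-22*(-7) + z)² = (-22*(-7) - 53)² = (154 - 53)² = 101² = 10201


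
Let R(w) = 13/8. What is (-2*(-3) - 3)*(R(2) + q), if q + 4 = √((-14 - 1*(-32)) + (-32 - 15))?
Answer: -57/8 + 3*I*√29 ≈ -7.125 + 16.155*I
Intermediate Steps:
R(w) = 13/8 (R(w) = 13*(⅛) = 13/8)
q = -4 + I*√29 (q = -4 + √((-14 - 1*(-32)) + (-32 - 15)) = -4 + √((-14 + 32) - 47) = -4 + √(18 - 47) = -4 + √(-29) = -4 + I*√29 ≈ -4.0 + 5.3852*I)
(-2*(-3) - 3)*(R(2) + q) = (-2*(-3) - 3)*(13/8 + (-4 + I*√29)) = (6 - 3)*(-19/8 + I*√29) = 3*(-19/8 + I*√29) = -57/8 + 3*I*√29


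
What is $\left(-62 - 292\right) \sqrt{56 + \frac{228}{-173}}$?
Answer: $- \frac{708 \sqrt{409145}}{173} \approx -2617.7$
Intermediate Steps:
$\left(-62 - 292\right) \sqrt{56 + \frac{228}{-173}} = - 354 \sqrt{56 + 228 \left(- \frac{1}{173}\right)} = - 354 \sqrt{56 - \frac{228}{173}} = - 354 \sqrt{\frac{9460}{173}} = - 354 \frac{2 \sqrt{409145}}{173} = - \frac{708 \sqrt{409145}}{173}$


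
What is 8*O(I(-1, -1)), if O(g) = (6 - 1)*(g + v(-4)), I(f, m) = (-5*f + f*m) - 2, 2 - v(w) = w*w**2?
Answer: 2800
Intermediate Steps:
v(w) = 2 - w**3 (v(w) = 2 - w*w**2 = 2 - w**3)
I(f, m) = -2 - 5*f + f*m
O(g) = 330 + 5*g (O(g) = (6 - 1)*(g + (2 - 1*(-4)**3)) = 5*(g + (2 - 1*(-64))) = 5*(g + (2 + 64)) = 5*(g + 66) = 5*(66 + g) = 330 + 5*g)
8*O(I(-1, -1)) = 8*(330 + 5*(-2 - 5*(-1) - 1*(-1))) = 8*(330 + 5*(-2 + 5 + 1)) = 8*(330 + 5*4) = 8*(330 + 20) = 8*350 = 2800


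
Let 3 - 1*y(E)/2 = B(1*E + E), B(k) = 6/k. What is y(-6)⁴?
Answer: 2401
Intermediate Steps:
y(E) = 6 - 6/E (y(E) = 6 - 12/(1*E + E) = 6 - 12/(E + E) = 6 - 12/(2*E) = 6 - 12*1/(2*E) = 6 - 6/E)
y(-6)⁴ = (6 - 6/(-6))⁴ = (6 - 6*(-⅙))⁴ = (6 + 1)⁴ = 7⁴ = 2401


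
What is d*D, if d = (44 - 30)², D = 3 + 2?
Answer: 980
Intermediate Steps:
D = 5
d = 196 (d = 14² = 196)
d*D = 196*5 = 980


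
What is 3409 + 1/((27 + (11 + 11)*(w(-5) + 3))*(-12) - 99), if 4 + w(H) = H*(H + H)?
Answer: 45540830/13359 ≈ 3409.0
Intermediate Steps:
w(H) = -4 + 2*H**2 (w(H) = -4 + H*(H + H) = -4 + H*(2*H) = -4 + 2*H**2)
3409 + 1/((27 + (11 + 11)*(w(-5) + 3))*(-12) - 99) = 3409 + 1/((27 + (11 + 11)*((-4 + 2*(-5)**2) + 3))*(-12) - 99) = 3409 + 1/((27 + 22*((-4 + 2*25) + 3))*(-12) - 99) = 3409 + 1/((27 + 22*((-4 + 50) + 3))*(-12) - 99) = 3409 + 1/((27 + 22*(46 + 3))*(-12) - 99) = 3409 + 1/((27 + 22*49)*(-12) - 99) = 3409 + 1/((27 + 1078)*(-12) - 99) = 3409 + 1/(1105*(-12) - 99) = 3409 + 1/(-13260 - 99) = 3409 + 1/(-13359) = 3409 - 1/13359 = 45540830/13359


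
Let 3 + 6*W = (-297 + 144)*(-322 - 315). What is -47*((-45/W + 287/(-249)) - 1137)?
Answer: 216354038035/4044507 ≈ 53493.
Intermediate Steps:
W = 16243 (W = -1/2 + ((-297 + 144)*(-322 - 315))/6 = -1/2 + (-153*(-637))/6 = -1/2 + (1/6)*97461 = -1/2 + 32487/2 = 16243)
-47*((-45/W + 287/(-249)) - 1137) = -47*((-45/16243 + 287/(-249)) - 1137) = -47*((-45*1/16243 + 287*(-1/249)) - 1137) = -47*((-45/16243 - 287/249) - 1137) = -47*(-4672946/4044507 - 1137) = -47*(-4603277405/4044507) = 216354038035/4044507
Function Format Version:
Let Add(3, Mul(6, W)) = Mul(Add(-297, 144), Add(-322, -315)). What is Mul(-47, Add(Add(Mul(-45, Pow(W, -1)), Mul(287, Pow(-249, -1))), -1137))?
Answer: Rational(216354038035, 4044507) ≈ 53493.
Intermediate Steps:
W = 16243 (W = Add(Rational(-1, 2), Mul(Rational(1, 6), Mul(Add(-297, 144), Add(-322, -315)))) = Add(Rational(-1, 2), Mul(Rational(1, 6), Mul(-153, -637))) = Add(Rational(-1, 2), Mul(Rational(1, 6), 97461)) = Add(Rational(-1, 2), Rational(32487, 2)) = 16243)
Mul(-47, Add(Add(Mul(-45, Pow(W, -1)), Mul(287, Pow(-249, -1))), -1137)) = Mul(-47, Add(Add(Mul(-45, Pow(16243, -1)), Mul(287, Pow(-249, -1))), -1137)) = Mul(-47, Add(Add(Mul(-45, Rational(1, 16243)), Mul(287, Rational(-1, 249))), -1137)) = Mul(-47, Add(Add(Rational(-45, 16243), Rational(-287, 249)), -1137)) = Mul(-47, Add(Rational(-4672946, 4044507), -1137)) = Mul(-47, Rational(-4603277405, 4044507)) = Rational(216354038035, 4044507)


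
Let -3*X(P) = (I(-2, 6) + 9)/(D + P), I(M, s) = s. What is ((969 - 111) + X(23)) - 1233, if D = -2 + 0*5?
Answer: -7880/21 ≈ -375.24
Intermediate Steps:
D = -2 (D = -2 + 0 = -2)
X(P) = -5/(-2 + P) (X(P) = -(6 + 9)/(3*(-2 + P)) = -5/(-2 + P))
((969 - 111) + X(23)) - 1233 = ((969 - 111) - 5/(-2 + 23)) - 1233 = (858 - 5/21) - 1233 = 18013/21 - 1233 = -7880/21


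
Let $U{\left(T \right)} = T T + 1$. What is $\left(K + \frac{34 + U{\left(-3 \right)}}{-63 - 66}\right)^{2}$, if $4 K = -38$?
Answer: $\frac{6446521}{66564} \approx 96.847$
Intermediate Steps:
$U{\left(T \right)} = 1 + T^{2}$ ($U{\left(T \right)} = T^{2} + 1 = 1 + T^{2}$)
$K = - \frac{19}{2}$ ($K = \frac{1}{4} \left(-38\right) = - \frac{19}{2} \approx -9.5$)
$\left(K + \frac{34 + U{\left(-3 \right)}}{-63 - 66}\right)^{2} = \left(- \frac{19}{2} + \frac{34 + \left(1 + \left(-3\right)^{2}\right)}{-63 - 66}\right)^{2} = \left(- \frac{19}{2} + \frac{34 + \left(1 + 9\right)}{-129}\right)^{2} = \left(- \frac{19}{2} + \left(34 + 10\right) \left(- \frac{1}{129}\right)\right)^{2} = \left(- \frac{19}{2} + 44 \left(- \frac{1}{129}\right)\right)^{2} = \left(- \frac{19}{2} - \frac{44}{129}\right)^{2} = \left(- \frac{2539}{258}\right)^{2} = \frac{6446521}{66564}$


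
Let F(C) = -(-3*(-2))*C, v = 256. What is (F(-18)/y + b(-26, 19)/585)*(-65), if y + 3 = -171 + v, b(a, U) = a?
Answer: -30524/369 ≈ -82.721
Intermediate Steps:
y = 82 (y = -3 + (-171 + 256) = -3 + 85 = 82)
F(C) = -6*C
(F(-18)/y + b(-26, 19)/585)*(-65) = (-6*(-18)/82 - 26/585)*(-65) = (108*(1/82) - 26*1/585)*(-65) = (54/41 - 2/45)*(-65) = (2348/1845)*(-65) = -30524/369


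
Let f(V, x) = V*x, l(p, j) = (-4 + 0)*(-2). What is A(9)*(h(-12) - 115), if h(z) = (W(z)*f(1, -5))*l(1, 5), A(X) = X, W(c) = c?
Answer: 3285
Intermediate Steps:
l(p, j) = 8 (l(p, j) = -4*(-2) = 8)
h(z) = -40*z (h(z) = (z*(1*(-5)))*8 = (z*(-5))*8 = -5*z*8 = -40*z)
A(9)*(h(-12) - 115) = 9*(-40*(-12) - 115) = 9*(480 - 115) = 9*365 = 3285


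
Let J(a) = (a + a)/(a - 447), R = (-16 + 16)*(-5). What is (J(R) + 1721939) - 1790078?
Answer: -68139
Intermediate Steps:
R = 0 (R = 0*(-5) = 0)
J(a) = 2*a/(-447 + a) (J(a) = (2*a)/(-447 + a) = 2*a/(-447 + a))
(J(R) + 1721939) - 1790078 = (2*0/(-447 + 0) + 1721939) - 1790078 = (2*0/(-447) + 1721939) - 1790078 = (2*0*(-1/447) + 1721939) - 1790078 = (0 + 1721939) - 1790078 = 1721939 - 1790078 = -68139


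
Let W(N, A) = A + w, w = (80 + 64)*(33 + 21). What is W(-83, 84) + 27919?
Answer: 35779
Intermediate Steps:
w = 7776 (w = 144*54 = 7776)
W(N, A) = 7776 + A (W(N, A) = A + 7776 = 7776 + A)
W(-83, 84) + 27919 = (7776 + 84) + 27919 = 7860 + 27919 = 35779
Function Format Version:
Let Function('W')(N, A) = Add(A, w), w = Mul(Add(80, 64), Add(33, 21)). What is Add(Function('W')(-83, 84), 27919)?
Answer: 35779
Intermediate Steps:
w = 7776 (w = Mul(144, 54) = 7776)
Function('W')(N, A) = Add(7776, A) (Function('W')(N, A) = Add(A, 7776) = Add(7776, A))
Add(Function('W')(-83, 84), 27919) = Add(Add(7776, 84), 27919) = Add(7860, 27919) = 35779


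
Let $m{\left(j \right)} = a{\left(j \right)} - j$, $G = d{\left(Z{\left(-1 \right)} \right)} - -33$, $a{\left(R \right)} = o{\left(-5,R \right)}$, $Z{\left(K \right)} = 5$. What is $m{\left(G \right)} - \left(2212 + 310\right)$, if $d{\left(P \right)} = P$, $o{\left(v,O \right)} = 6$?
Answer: $-2554$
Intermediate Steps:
$a{\left(R \right)} = 6$
$G = 38$ ($G = 5 - -33 = 5 + 33 = 38$)
$m{\left(j \right)} = 6 - j$
$m{\left(G \right)} - \left(2212 + 310\right) = \left(6 - 38\right) - \left(2212 + 310\right) = \left(6 - 38\right) - 2522 = -32 - 2522 = -2554$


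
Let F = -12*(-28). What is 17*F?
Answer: 5712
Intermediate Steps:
F = 336
17*F = 17*336 = 5712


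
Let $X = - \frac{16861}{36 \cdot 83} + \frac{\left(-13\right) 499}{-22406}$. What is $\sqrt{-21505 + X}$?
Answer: $\frac{5 i \sqrt{26781499777935809}}{5579094} \approx 146.66 i$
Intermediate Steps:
$X = - \frac{179202205}{33474564}$ ($X = - \frac{16861}{2988} - - \frac{6487}{22406} = \left(-16861\right) \frac{1}{2988} + \frac{6487}{22406} = - \frac{16861}{2988} + \frac{6487}{22406} = - \frac{179202205}{33474564} \approx -5.3534$)
$\sqrt{-21505 + X} = \sqrt{-21505 - \frac{179202205}{33474564}} = \sqrt{- \frac{720049701025}{33474564}} = \frac{5 i \sqrt{26781499777935809}}{5579094}$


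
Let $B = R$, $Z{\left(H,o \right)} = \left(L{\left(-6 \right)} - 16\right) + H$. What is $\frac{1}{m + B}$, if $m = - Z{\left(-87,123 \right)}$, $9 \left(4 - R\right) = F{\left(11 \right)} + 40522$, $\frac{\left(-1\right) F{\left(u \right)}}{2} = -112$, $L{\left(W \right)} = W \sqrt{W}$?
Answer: $- \frac{39783}{175856065} - \frac{54 i \sqrt{6}}{175856065} \approx -0.00022622 - 7.5216 \cdot 10^{-7} i$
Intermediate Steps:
$L{\left(W \right)} = W^{\frac{3}{2}}$
$F{\left(u \right)} = 224$ ($F{\left(u \right)} = \left(-2\right) \left(-112\right) = 224$)
$Z{\left(H,o \right)} = -16 + H - 6 i \sqrt{6}$ ($Z{\left(H,o \right)} = \left(\left(-6\right)^{\frac{3}{2}} - 16\right) + H = \left(- 6 i \sqrt{6} - 16\right) + H = \left(-16 - 6 i \sqrt{6}\right) + H = -16 + H - 6 i \sqrt{6}$)
$R = - \frac{13570}{3}$ ($R = 4 - \frac{224 + 40522}{9} = 4 - \frac{13582}{3} = - \frac{13570}{3} \approx -4523.3$)
$B = - \frac{13570}{3} \approx -4523.3$
$m = 103 + 6 i \sqrt{6}$ ($m = - (-16 - 87 - 6 i \sqrt{6}) = - (-103 - 6 i \sqrt{6}) = 103 + 6 i \sqrt{6} \approx 103.0 + 14.697 i$)
$\frac{1}{m + B} = \frac{1}{\left(103 + 6 i \sqrt{6}\right) - \frac{13570}{3}} = \frac{1}{- \frac{13261}{3} + 6 i \sqrt{6}}$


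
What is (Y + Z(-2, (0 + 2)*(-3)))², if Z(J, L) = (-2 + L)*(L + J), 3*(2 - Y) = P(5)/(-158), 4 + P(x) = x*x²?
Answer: 986274025/224676 ≈ 4389.8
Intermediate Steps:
P(x) = -4 + x³ (P(x) = -4 + x*x² = -4 + x³)
Y = 1069/474 (Y = 2 - (-4 + 5³)/(3*(-158)) = 2 - (-4 + 125)*(-1)/(3*158) = 2 - 121*(-1)/(3*158) = 2 - ⅓*(-121/158) = 2 + 121/474 = 1069/474 ≈ 2.2553)
Z(J, L) = (-2 + L)*(J + L)
(Y + Z(-2, (0 + 2)*(-3)))² = (1069/474 + (((0 + 2)*(-3))² - 2*(-2) - 2*(0 + 2)*(-3) - 2*(0 + 2)*(-3)))² = (1069/474 + ((2*(-3))² + 4 - 4*(-3) - 4*(-3)))² = (1069/474 + ((-6)² + 4 - 2*(-6) - 2*(-6)))² = (1069/474 + (36 + 4 + 12 + 12))² = (1069/474 + 64)² = (31405/474)² = 986274025/224676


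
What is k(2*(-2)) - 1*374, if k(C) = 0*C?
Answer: -374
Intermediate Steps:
k(C) = 0
k(2*(-2)) - 1*374 = 0 - 1*374 = 0 - 374 = -374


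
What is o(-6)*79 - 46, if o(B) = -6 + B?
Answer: -994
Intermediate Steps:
o(-6)*79 - 46 = (-6 - 6)*79 - 46 = -12*79 - 46 = -948 - 46 = -994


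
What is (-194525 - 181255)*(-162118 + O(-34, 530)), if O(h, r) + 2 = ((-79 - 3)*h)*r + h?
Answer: -494333329080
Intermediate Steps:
O(h, r) = -2 + h - 82*h*r (O(h, r) = -2 + (((-79 - 3)*h)*r + h) = -2 + ((-82*h)*r + h) = -2 + (-82*h*r + h) = -2 + (h - 82*h*r) = -2 + h - 82*h*r)
(-194525 - 181255)*(-162118 + O(-34, 530)) = (-194525 - 181255)*(-162118 + (-2 - 34 - 82*(-34)*530)) = -375780*(-162118 + (-2 - 34 + 1477640)) = -375780*(-162118 + 1477604) = -375780*1315486 = -494333329080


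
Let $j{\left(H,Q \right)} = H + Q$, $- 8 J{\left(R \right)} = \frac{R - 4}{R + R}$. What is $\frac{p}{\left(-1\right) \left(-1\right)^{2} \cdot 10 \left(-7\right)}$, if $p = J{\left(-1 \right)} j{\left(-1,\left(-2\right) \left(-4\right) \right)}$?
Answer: $- \frac{1}{32} \approx -0.03125$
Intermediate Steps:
$J{\left(R \right)} = - \frac{-4 + R}{16 R}$ ($J{\left(R \right)} = - \frac{\left(R - 4\right) \frac{1}{R + R}}{8} = - \frac{\left(-4 + R\right) \frac{1}{2 R}}{8} = - \frac{\frac{1}{2} \frac{1}{R} \left(-4 + R\right)}{8} = - \frac{-4 + R}{16 R}$)
$p = - \frac{35}{16}$ ($p = \frac{4 - -1}{16 \left(-1\right)} \left(-1 - -8\right) = \frac{1}{16} \left(-1\right) \left(4 + 1\right) \left(-1 + 8\right) = \frac{1}{16} \left(-1\right) 5 \cdot 7 = \left(- \frac{5}{16}\right) 7 = - \frac{35}{16} \approx -2.1875$)
$\frac{p}{\left(-1\right) \left(-1\right)^{2} \cdot 10 \left(-7\right)} = - \frac{35}{16 \left(- \left(-1\right)^{2} \cdot 10 \left(-7\right)\right)} = - \frac{35}{16 \left(- 1 \cdot 10 \left(-7\right)\right)} = - \frac{35}{16 \left(- 10 \left(-7\right)\right)} = - \frac{35}{16 \left(\left(-1\right) \left(-70\right)\right)} = - \frac{35}{16 \cdot 70} = \left(- \frac{35}{16}\right) \frac{1}{70} = - \frac{1}{32}$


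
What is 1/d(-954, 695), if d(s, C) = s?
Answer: -1/954 ≈ -0.0010482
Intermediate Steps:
1/d(-954, 695) = 1/(-954) = -1/954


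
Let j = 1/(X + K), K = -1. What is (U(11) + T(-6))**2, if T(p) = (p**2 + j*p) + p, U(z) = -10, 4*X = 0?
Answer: 676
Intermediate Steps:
X = 0 (X = (1/4)*0 = 0)
j = -1 (j = 1/(0 - 1) = 1/(-1) = -1)
T(p) = p**2 (T(p) = (p**2 - p) + p = p**2)
(U(11) + T(-6))**2 = (-10 + (-6)**2)**2 = (-10 + 36)**2 = 26**2 = 676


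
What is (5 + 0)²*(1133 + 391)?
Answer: 38100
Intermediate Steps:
(5 + 0)²*(1133 + 391) = 5²*1524 = 25*1524 = 38100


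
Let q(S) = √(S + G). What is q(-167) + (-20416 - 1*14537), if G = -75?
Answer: -34953 + 11*I*√2 ≈ -34953.0 + 15.556*I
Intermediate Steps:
q(S) = √(-75 + S) (q(S) = √(S - 75) = √(-75 + S))
q(-167) + (-20416 - 1*14537) = √(-75 - 167) + (-20416 - 1*14537) = √(-242) + (-20416 - 14537) = 11*I*√2 - 34953 = -34953 + 11*I*√2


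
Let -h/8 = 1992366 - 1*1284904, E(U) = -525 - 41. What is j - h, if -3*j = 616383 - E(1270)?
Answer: 16362139/3 ≈ 5.4540e+6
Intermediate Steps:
E(U) = -566
h = -5659696 (h = -8*(1992366 - 1*1284904) = -8*(1992366 - 1284904) = -8*707462 = -5659696)
j = -616949/3 (j = -(616383 - 1*(-566))/3 = -(616383 + 566)/3 = -⅓*616949 = -616949/3 ≈ -2.0565e+5)
j - h = -616949/3 - 1*(-5659696) = -616949/3 + 5659696 = 16362139/3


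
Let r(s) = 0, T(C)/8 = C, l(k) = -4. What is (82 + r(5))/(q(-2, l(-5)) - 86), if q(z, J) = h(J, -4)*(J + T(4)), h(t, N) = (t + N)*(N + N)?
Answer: 41/853 ≈ 0.048066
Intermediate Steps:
T(C) = 8*C
h(t, N) = 2*N*(N + t) (h(t, N) = (N + t)*(2*N) = 2*N*(N + t))
q(z, J) = (32 + J)*(32 - 8*J) (q(z, J) = (2*(-4)*(-4 + J))*(J + 8*4) = (32 - 8*J)*(J + 32) = (32 - 8*J)*(32 + J) = (32 + J)*(32 - 8*J))
(82 + r(5))/(q(-2, l(-5)) - 86) = (82 + 0)/(-8*(-4 - 4)*(32 - 4) - 86) = 82/(-8*(-8)*28 - 86) = 82/(1792 - 86) = 82/1706 = 82*(1/1706) = 41/853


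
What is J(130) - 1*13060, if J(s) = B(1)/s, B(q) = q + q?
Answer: -848899/65 ≈ -13060.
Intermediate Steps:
B(q) = 2*q
J(s) = 2/s (J(s) = (2*1)/s = 2/s)
J(130) - 1*13060 = 2/130 - 1*13060 = 2*(1/130) - 13060 = 1/65 - 13060 = -848899/65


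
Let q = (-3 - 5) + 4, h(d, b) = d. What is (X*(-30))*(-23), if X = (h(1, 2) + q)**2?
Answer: 6210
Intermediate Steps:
q = -4 (q = -8 + 4 = -4)
X = 9 (X = (1 - 4)**2 = (-3)**2 = 9)
(X*(-30))*(-23) = (9*(-30))*(-23) = -270*(-23) = 6210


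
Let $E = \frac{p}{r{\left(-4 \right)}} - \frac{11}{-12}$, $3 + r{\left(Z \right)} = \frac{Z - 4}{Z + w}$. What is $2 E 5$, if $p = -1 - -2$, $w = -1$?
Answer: $\frac{85}{42} \approx 2.0238$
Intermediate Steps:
$p = 1$ ($p = -1 + 2 = 1$)
$r{\left(Z \right)} = -3 + \frac{-4 + Z}{-1 + Z}$ ($r{\left(Z \right)} = -3 + \frac{Z - 4}{Z - 1} = -3 + \frac{-4 + Z}{-1 + Z}$)
$E = \frac{17}{84}$ ($E = 1 \frac{1}{\frac{1}{-1 - 4} \left(-1 - -8\right)} - \frac{11}{-12} = 1 \frac{1}{\frac{1}{-5} \left(-1 + 8\right)} - - \frac{11}{12} = 1 \frac{1}{\left(- \frac{1}{5}\right) 7} + \frac{11}{12} = 1 \frac{1}{- \frac{7}{5}} + \frac{11}{12} = 1 \left(- \frac{5}{7}\right) + \frac{11}{12} = - \frac{5}{7} + \frac{11}{12} = \frac{17}{84} \approx 0.20238$)
$2 E 5 = 2 \cdot \frac{17}{84} \cdot 5 = \frac{17}{42} \cdot 5 = \frac{85}{42}$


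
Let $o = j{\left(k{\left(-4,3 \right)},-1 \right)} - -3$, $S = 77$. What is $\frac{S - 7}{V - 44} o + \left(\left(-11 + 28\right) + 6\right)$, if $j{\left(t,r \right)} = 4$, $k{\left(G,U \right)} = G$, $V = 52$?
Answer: $\frac{337}{4} \approx 84.25$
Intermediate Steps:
$o = 7$ ($o = 4 - -3 = 4 + 3 = 7$)
$\frac{S - 7}{V - 44} o + \left(\left(-11 + 28\right) + 6\right) = \frac{77 - 7}{52 - 44} \cdot 7 + \left(\left(-11 + 28\right) + 6\right) = \frac{70}{8} \cdot 7 + \left(17 + 6\right) = 70 \cdot \frac{1}{8} \cdot 7 + 23 = \frac{35}{4} \cdot 7 + 23 = \frac{245}{4} + 23 = \frac{337}{4}$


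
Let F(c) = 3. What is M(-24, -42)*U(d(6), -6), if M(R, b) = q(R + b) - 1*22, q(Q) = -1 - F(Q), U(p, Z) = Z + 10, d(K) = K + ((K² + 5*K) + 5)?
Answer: -104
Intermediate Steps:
d(K) = 5 + K² + 6*K (d(K) = K + (5 + K² + 5*K) = 5 + K² + 6*K)
U(p, Z) = 10 + Z
q(Q) = -4 (q(Q) = -1 - 1*3 = -1 - 3 = -4)
M(R, b) = -26 (M(R, b) = -4 - 1*22 = -4 - 22 = -26)
M(-24, -42)*U(d(6), -6) = -26*(10 - 6) = -26*4 = -104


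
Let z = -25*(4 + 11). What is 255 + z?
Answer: -120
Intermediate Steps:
z = -375 (z = -25*15 = -375)
255 + z = 255 - 375 = -120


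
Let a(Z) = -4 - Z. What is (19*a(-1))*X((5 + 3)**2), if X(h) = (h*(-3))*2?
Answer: 21888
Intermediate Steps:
X(h) = -6*h (X(h) = -3*h*2 = -6*h)
(19*a(-1))*X((5 + 3)**2) = (19*(-4 - 1*(-1)))*(-6*(5 + 3)**2) = (19*(-4 + 1))*(-6*8**2) = (19*(-3))*(-6*64) = -57*(-384) = 21888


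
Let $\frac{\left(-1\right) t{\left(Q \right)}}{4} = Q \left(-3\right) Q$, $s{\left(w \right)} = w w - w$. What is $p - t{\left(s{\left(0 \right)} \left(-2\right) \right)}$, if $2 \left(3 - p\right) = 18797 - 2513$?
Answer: $-8139$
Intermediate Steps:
$s{\left(w \right)} = w^{2} - w$
$t{\left(Q \right)} = 12 Q^{2}$ ($t{\left(Q \right)} = - 4 Q \left(-3\right) Q = - 4 - 3 Q Q = - 4 \left(- 3 Q^{2}\right) = 12 Q^{2}$)
$p = -8139$ ($p = 3 - \frac{18797 - 2513}{2} = 3 - 8142 = -8139$)
$p - t{\left(s{\left(0 \right)} \left(-2\right) \right)} = -8139 - 12 \left(0 \left(-1 + 0\right) \left(-2\right)\right)^{2} = -8139 - 12 \left(0 \left(-1\right) \left(-2\right)\right)^{2} = -8139 - 12 \left(0 \left(-2\right)\right)^{2} = -8139 - 12 \cdot 0^{2} = -8139 - 12 \cdot 0 = -8139 - 0 = -8139 + 0 = -8139$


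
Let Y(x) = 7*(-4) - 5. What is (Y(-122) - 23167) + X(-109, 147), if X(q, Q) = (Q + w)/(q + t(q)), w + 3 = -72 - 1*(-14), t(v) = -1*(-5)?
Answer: -1206443/52 ≈ -23201.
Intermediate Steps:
t(v) = 5
w = -61 (w = -3 + (-72 - 1*(-14)) = -3 + (-72 + 14) = -3 - 58 = -61)
X(q, Q) = (-61 + Q)/(5 + q) (X(q, Q) = (Q - 61)/(q + 5) = (-61 + Q)/(5 + q))
Y(x) = -33 (Y(x) = -28 - 5 = -33)
(Y(-122) - 23167) + X(-109, 147) = (-33 - 23167) + (-61 + 147)/(5 - 109) = -23200 + 86/(-104) = -23200 - 1/104*86 = -23200 - 43/52 = -1206443/52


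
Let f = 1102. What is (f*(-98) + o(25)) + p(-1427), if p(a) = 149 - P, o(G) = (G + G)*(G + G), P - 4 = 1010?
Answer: -106361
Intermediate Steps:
P = 1014 (P = 4 + 1010 = 1014)
o(G) = 4*G² (o(G) = (2*G)*(2*G) = 4*G²)
p(a) = -865 (p(a) = 149 - 1*1014 = 149 - 1014 = -865)
(f*(-98) + o(25)) + p(-1427) = (1102*(-98) + 4*25²) - 865 = (-107996 + 4*625) - 865 = (-107996 + 2500) - 865 = -105496 - 865 = -106361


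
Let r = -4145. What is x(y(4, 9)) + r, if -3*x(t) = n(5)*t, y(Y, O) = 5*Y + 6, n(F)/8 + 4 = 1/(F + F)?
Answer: -19373/5 ≈ -3874.6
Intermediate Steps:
n(F) = -32 + 4/F (n(F) = -32 + 8/(F + F) = -32 + 8/((2*F)) = -32 + 8*(1/(2*F)) = -32 + 4/F)
y(Y, O) = 6 + 5*Y
x(t) = 52*t/5 (x(t) = -(-32 + 4/5)*t/3 = -(-32 + 4*(⅕))*t/3 = -(-32 + ⅘)*t/3 = -(-52)*t/5 = 52*t/5)
x(y(4, 9)) + r = 52*(6 + 5*4)/5 - 4145 = 52*(6 + 20)/5 - 4145 = (52/5)*26 - 4145 = 1352/5 - 4145 = -19373/5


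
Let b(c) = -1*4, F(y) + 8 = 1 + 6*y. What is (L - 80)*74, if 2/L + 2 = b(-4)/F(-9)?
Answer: -353794/59 ≈ -5996.5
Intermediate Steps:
F(y) = -7 + 6*y (F(y) = -8 + (1 + 6*y) = -7 + 6*y)
b(c) = -4
L = -61/59 (L = 2/(-2 - 4/(-7 + 6*(-9))) = 2/(-2 - 4/(-7 - 54)) = 2/(-2 - 4/(-61)) = 2/(-2 - 4*(-1/61)) = 2/(-2 + 4/61) = 2/(-118/61) = 2*(-61/118) = -61/59 ≈ -1.0339)
(L - 80)*74 = (-61/59 - 80)*74 = -4781/59*74 = -353794/59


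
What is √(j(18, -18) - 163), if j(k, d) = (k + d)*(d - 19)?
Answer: I*√163 ≈ 12.767*I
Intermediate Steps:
j(k, d) = (-19 + d)*(d + k) (j(k, d) = (d + k)*(-19 + d) = (-19 + d)*(d + k))
√(j(18, -18) - 163) = √(((-18)² - 19*(-18) - 19*18 - 18*18) - 163) = √((324 + 342 - 342 - 324) - 163) = √(0 - 163) = √(-163) = I*√163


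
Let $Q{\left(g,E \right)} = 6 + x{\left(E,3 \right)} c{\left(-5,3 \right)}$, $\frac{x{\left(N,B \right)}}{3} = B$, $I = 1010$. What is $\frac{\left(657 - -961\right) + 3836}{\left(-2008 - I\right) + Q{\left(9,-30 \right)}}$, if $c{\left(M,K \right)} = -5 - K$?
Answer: $- \frac{909}{514} \approx -1.7685$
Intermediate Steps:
$x{\left(N,B \right)} = 3 B$
$Q{\left(g,E \right)} = -66$ ($Q{\left(g,E \right)} = 6 + 3 \cdot 3 \left(-5 - 3\right) = 6 + 9 \left(-5 - 3\right) = 6 + 9 \left(-8\right) = 6 - 72 = -66$)
$\frac{\left(657 - -961\right) + 3836}{\left(-2008 - I\right) + Q{\left(9,-30 \right)}} = \frac{\left(657 - -961\right) + 3836}{\left(-2008 - 1010\right) - 66} = \frac{\left(657 + 961\right) + 3836}{\left(-2008 - 1010\right) - 66} = \frac{1618 + 3836}{-3018 - 66} = \frac{5454}{-3084} = 5454 \left(- \frac{1}{3084}\right) = - \frac{909}{514}$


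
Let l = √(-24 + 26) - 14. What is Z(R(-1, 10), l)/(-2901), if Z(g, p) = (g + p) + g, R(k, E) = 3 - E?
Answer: 28/2901 - √2/2901 ≈ 0.0091643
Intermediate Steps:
l = -14 + √2 (l = √2 - 14 = -14 + √2 ≈ -12.586)
Z(g, p) = p + 2*g
Z(R(-1, 10), l)/(-2901) = ((-14 + √2) + 2*(3 - 1*10))/(-2901) = ((-14 + √2) + 2*(3 - 10))*(-1/2901) = ((-14 + √2) + 2*(-7))*(-1/2901) = ((-14 + √2) - 14)*(-1/2901) = (-28 + √2)*(-1/2901) = 28/2901 - √2/2901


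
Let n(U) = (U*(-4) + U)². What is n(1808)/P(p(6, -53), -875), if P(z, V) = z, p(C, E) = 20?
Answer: 7354944/5 ≈ 1.4710e+6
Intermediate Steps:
n(U) = 9*U² (n(U) = (-4*U + U)² = (-3*U)² = 9*U²)
n(1808)/P(p(6, -53), -875) = (9*1808²)/20 = (9*3268864)*(1/20) = 29419776*(1/20) = 7354944/5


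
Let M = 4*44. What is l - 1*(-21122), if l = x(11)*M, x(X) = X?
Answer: 23058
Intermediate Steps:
M = 176
l = 1936 (l = 11*176 = 1936)
l - 1*(-21122) = 1936 - 1*(-21122) = 1936 + 21122 = 23058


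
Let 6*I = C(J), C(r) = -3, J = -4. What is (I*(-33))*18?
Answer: 297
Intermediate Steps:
I = -1/2 (I = (1/6)*(-3) = -1/2 ≈ -0.50000)
(I*(-33))*18 = -1/2*(-33)*18 = (33/2)*18 = 297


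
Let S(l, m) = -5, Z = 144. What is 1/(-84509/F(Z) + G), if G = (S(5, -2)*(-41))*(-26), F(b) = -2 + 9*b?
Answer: -1294/6981529 ≈ -0.00018535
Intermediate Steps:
G = -5330 (G = -5*(-41)*(-26) = 205*(-26) = -5330)
1/(-84509/F(Z) + G) = 1/(-84509/(-2 + 9*144) - 5330) = 1/(-84509/(-2 + 1296) - 5330) = 1/(-84509/1294 - 5330) = 1/(-6981529/1294) = -1294/6981529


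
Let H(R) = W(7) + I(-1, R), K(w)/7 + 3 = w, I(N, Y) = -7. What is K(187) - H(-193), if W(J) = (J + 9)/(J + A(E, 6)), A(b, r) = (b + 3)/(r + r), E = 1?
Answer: 14221/11 ≈ 1292.8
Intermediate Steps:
K(w) = -21 + 7*w
A(b, r) = (3 + b)/(2*r) (A(b, r) = (3 + b)/((2*r)) = (3 + b)*(1/(2*r)) = (3 + b)/(2*r))
W(J) = (9 + J)/(⅓ + J) (W(J) = (J + 9)/(J + (½)*(3 + 1)/6) = (9 + J)/(J + (½)*(⅙)*4) = (9 + J)/(J + ⅓) = (9 + J)/(⅓ + J))
H(R) = -53/11 (H(R) = 3*(9 + 7)/(1 + 3*7) - 7 = 3*16/(1 + 21) - 7 = 3*16/22 - 7 = 3*(1/22)*16 - 7 = 24/11 - 7 = -53/11)
K(187) - H(-193) = (-21 + 7*187) - 1*(-53/11) = (-21 + 1309) + 53/11 = 1288 + 53/11 = 14221/11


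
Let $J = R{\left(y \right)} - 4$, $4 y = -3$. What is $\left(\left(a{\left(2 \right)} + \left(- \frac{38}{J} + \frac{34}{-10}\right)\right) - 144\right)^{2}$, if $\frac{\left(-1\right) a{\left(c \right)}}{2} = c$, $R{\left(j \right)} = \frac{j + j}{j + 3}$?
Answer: $\frac{25140196}{1225} \approx 20523.0$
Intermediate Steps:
$y = - \frac{3}{4}$ ($y = \frac{1}{4} \left(-3\right) = - \frac{3}{4} \approx -0.75$)
$R{\left(j \right)} = \frac{2 j}{3 + j}$
$a{\left(c \right)} = - 2 c$
$J = - \frac{14}{3}$ ($J = 2 \left(- \frac{3}{4}\right) \frac{1}{3 - \frac{3}{4}} - 4 = 2 \left(- \frac{3}{4}\right) \frac{1}{\frac{9}{4}} - 4 = 2 \left(- \frac{3}{4}\right) \frac{4}{9} - 4 = - \frac{2}{3} - 4 = - \frac{14}{3} \approx -4.6667$)
$\left(\left(a{\left(2 \right)} + \left(- \frac{38}{J} + \frac{34}{-10}\right)\right) - 144\right)^{2} = \left(\left(\left(-2\right) 2 + \left(- \frac{38}{- \frac{14}{3}} + \frac{34}{-10}\right)\right) - 144\right)^{2} = \left(\left(-4 + \left(\left(-38\right) \left(- \frac{3}{14}\right) + 34 \left(- \frac{1}{10}\right)\right)\right) - 144\right)^{2} = \left(\left(-4 + \left(\frac{57}{7} - \frac{17}{5}\right)\right) - 144\right)^{2} = \left(\left(-4 + \frac{166}{35}\right) - 144\right)^{2} = \left(\frac{26}{35} - 144\right)^{2} = \left(- \frac{5014}{35}\right)^{2} = \frac{25140196}{1225}$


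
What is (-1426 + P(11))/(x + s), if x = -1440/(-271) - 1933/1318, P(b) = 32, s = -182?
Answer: 497906132/63632319 ≈ 7.8247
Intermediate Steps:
x = 1374077/357178 (x = -1440*(-1/271) - 1933*1/1318 = 1440/271 - 1933/1318 = 1374077/357178 ≈ 3.8470)
(-1426 + P(11))/(x + s) = (-1426 + 32)/(1374077/357178 - 182) = -1394/(-63632319/357178) = -1394*(-357178/63632319) = 497906132/63632319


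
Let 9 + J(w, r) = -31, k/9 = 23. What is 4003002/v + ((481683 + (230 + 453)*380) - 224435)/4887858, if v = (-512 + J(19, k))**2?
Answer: 547877020013/41370830112 ≈ 13.243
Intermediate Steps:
k = 207 (k = 9*23 = 207)
J(w, r) = -40 (J(w, r) = -9 - 31 = -40)
v = 304704 (v = (-512 - 40)**2 = (-552)**2 = 304704)
4003002/v + ((481683 + (230 + 453)*380) - 224435)/4887858 = 4003002/304704 + ((481683 + (230 + 453)*380) - 224435)/4887858 = 4003002*(1/304704) + ((481683 + 683*380) - 224435)*(1/4887858) = 222389/16928 + ((481683 + 259540) - 224435)*(1/4887858) = 222389/16928 + (741223 - 224435)*(1/4887858) = 222389/16928 + 516788*(1/4887858) = 222389/16928 + 258394/2443929 = 547877020013/41370830112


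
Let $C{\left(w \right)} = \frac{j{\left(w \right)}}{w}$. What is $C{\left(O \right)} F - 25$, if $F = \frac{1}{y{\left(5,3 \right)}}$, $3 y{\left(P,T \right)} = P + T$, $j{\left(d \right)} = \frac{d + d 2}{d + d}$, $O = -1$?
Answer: $- \frac{409}{16} \approx -25.563$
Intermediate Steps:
$j{\left(d \right)} = \frac{3}{2}$ ($j{\left(d \right)} = \frac{d + 2 d}{2 d} = 3 d \frac{1}{2 d} = \frac{3}{2}$)
$y{\left(P,T \right)} = \frac{P}{3} + \frac{T}{3}$ ($y{\left(P,T \right)} = \frac{P + T}{3} = \frac{P}{3} + \frac{T}{3}$)
$C{\left(w \right)} = \frac{3}{2 w}$
$F = \frac{3}{8}$ ($F = \frac{1}{\frac{1}{3} \cdot 5 + \frac{1}{3} \cdot 3} = \frac{1}{\frac{5}{3} + 1} = \frac{1}{\frac{8}{3}} = \frac{3}{8} \approx 0.375$)
$C{\left(O \right)} F - 25 = \frac{3}{2 \left(-1\right)} \frac{3}{8} - 25 = \frac{3}{2} \left(-1\right) \frac{3}{8} - 25 = \left(- \frac{3}{2}\right) \frac{3}{8} - 25 = - \frac{9}{16} - 25 = - \frac{409}{16}$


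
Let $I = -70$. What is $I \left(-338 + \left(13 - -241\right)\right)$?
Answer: $5880$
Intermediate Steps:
$I \left(-338 + \left(13 - -241\right)\right) = - 70 \left(-338 + \left(13 - -241\right)\right) = - 70 \left(-338 + \left(13 + 241\right)\right) = - 70 \left(-338 + 254\right) = \left(-70\right) \left(-84\right) = 5880$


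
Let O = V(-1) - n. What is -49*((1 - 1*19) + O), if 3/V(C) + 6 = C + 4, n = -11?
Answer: 392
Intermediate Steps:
V(C) = 3/(-2 + C) (V(C) = 3/(-6 + (C + 4)) = 3/(-6 + (4 + C)) = 3/(-2 + C))
O = 10 (O = 3/(-2 - 1) - 1*(-11) = 3/(-3) + 11 = 3*(-⅓) + 11 = -1 + 11 = 10)
-49*((1 - 1*19) + O) = -49*((1 - 1*19) + 10) = -49*((1 - 19) + 10) = -49*(-18 + 10) = -49*(-8) = 392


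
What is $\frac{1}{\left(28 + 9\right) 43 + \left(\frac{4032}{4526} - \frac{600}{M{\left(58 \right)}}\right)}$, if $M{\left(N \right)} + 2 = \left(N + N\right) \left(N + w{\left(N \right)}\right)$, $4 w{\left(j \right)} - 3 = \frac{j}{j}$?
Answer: $\frac{7741723}{12323299129} \approx 0.00062822$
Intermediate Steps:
$w{\left(j \right)} = 1$ ($w{\left(j \right)} = \frac{3}{4} + \frac{j \frac{1}{j}}{4} = \frac{3}{4} + \frac{1}{4} \cdot 1 = \frac{3}{4} + \frac{1}{4} = 1$)
$M{\left(N \right)} = -2 + 2 N \left(1 + N\right)$ ($M{\left(N \right)} = -2 + \left(N + N\right) \left(N + 1\right) = -2 + 2 N \left(1 + N\right)$)
$\frac{1}{\left(28 + 9\right) 43 + \left(\frac{4032}{4526} - \frac{600}{M{\left(58 \right)}}\right)} = \frac{1}{\left(28 + 9\right) 43 + \left(\frac{4032}{4526} - \frac{600}{-2 + 2 \cdot 58 + 2 \cdot 58^{2}}\right)} = \frac{1}{37 \cdot 43 + \left(4032 \cdot \frac{1}{4526} - \frac{600}{-2 + 116 + 2 \cdot 3364}\right)} = \frac{1}{1591 + \left(\frac{2016}{2263} - \frac{600}{-2 + 116 + 6728}\right)} = \frac{1}{1591 + \left(\frac{2016}{2263} - \frac{600}{6842}\right)} = \frac{1}{1591 + \left(\frac{2016}{2263} - \frac{300}{3421}\right)} = \frac{1}{1591 + \frac{6217836}{7741723}} = \frac{1}{\frac{12323299129}{7741723}} = \frac{7741723}{12323299129}$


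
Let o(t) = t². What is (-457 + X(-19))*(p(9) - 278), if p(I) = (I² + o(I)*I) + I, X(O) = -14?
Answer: -254811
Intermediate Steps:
p(I) = I + I² + I³ (p(I) = (I² + I²*I) + I = (I² + I³) + I = I + I² + I³)
(-457 + X(-19))*(p(9) - 278) = (-457 - 14)*(9*(1 + 9 + 9²) - 278) = -471*(9*(1 + 9 + 81) - 278) = -471*(9*91 - 278) = -471*(819 - 278) = -471*541 = -254811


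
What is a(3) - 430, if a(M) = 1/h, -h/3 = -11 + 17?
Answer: -7741/18 ≈ -430.06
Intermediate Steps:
h = -18 (h = -3*(-11 + 17) = -3*6 = -18)
a(M) = -1/18 (a(M) = 1/(-18) = -1/18)
a(3) - 430 = -1/18 - 430 = -7741/18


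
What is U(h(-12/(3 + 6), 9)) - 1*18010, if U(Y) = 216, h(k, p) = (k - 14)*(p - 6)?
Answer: -17794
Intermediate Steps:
h(k, p) = (-14 + k)*(-6 + p)
U(h(-12/(3 + 6), 9)) - 1*18010 = 216 - 1*18010 = 216 - 18010 = -17794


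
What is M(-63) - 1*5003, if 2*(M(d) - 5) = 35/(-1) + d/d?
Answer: -5015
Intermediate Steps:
M(d) = -12 (M(d) = 5 + (35/(-1) + d/d)/2 = 5 + (35*(-1) + 1)/2 = 5 + (-35 + 1)/2 = 5 + (½)*(-34) = 5 - 17 = -12)
M(-63) - 1*5003 = -12 - 1*5003 = -12 - 5003 = -5015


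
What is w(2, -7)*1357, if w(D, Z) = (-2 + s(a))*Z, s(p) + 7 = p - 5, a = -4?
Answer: 170982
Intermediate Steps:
s(p) = -12 + p (s(p) = -7 + (p - 5) = -7 + (-5 + p) = -12 + p)
w(D, Z) = -18*Z (w(D, Z) = (-2 + (-12 - 4))*Z = (-2 - 16)*Z = -18*Z)
w(2, -7)*1357 = -18*(-7)*1357 = 126*1357 = 170982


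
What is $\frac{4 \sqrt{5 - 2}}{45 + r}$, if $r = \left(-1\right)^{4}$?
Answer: $\frac{2 \sqrt{3}}{23} \approx 0.15061$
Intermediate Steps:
$r = 1$
$\frac{4 \sqrt{5 - 2}}{45 + r} = \frac{4 \sqrt{5 - 2}}{45 + 1} = \frac{4 \sqrt{3}}{46} = 4 \sqrt{3} \cdot \frac{1}{46} = \frac{2 \sqrt{3}}{23}$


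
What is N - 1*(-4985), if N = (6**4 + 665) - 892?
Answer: 6054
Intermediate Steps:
N = 1069 (N = (1296 + 665) - 892 = 1961 - 892 = 1069)
N - 1*(-4985) = 1069 - 1*(-4985) = 1069 + 4985 = 6054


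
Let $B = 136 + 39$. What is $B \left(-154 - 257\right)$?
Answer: $-71925$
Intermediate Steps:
$B = 175$
$B \left(-154 - 257\right) = 175 \left(-154 - 257\right) = 175 \left(-411\right) = -71925$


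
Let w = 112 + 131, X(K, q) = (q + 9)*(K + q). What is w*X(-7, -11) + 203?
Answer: 8951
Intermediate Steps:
X(K, q) = (9 + q)*(K + q)
w = 243
w*X(-7, -11) + 203 = 243*((-11)² + 9*(-7) + 9*(-11) - 7*(-11)) + 203 = 243*(121 - 63 - 99 + 77) + 203 = 243*36 + 203 = 8748 + 203 = 8951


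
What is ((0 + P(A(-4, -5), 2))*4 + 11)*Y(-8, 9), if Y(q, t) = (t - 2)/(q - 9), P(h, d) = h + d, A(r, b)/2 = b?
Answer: 147/17 ≈ 8.6471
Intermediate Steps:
A(r, b) = 2*b
P(h, d) = d + h
Y(q, t) = (-2 + t)/(-9 + q)
((0 + P(A(-4, -5), 2))*4 + 11)*Y(-8, 9) = ((0 + (2 + 2*(-5)))*4 + 11)*((-2 + 9)/(-9 - 8)) = ((0 + (2 - 10))*4 + 11)*(7/(-17)) = ((0 - 8)*4 + 11)*(-1/17*7) = (-8*4 + 11)*(-7/17) = (-32 + 11)*(-7/17) = -21*(-7/17) = 147/17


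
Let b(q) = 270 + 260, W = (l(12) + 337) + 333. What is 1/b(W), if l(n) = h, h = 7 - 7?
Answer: 1/530 ≈ 0.0018868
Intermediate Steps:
h = 0
l(n) = 0
W = 670 (W = (0 + 337) + 333 = 337 + 333 = 670)
b(q) = 530
1/b(W) = 1/530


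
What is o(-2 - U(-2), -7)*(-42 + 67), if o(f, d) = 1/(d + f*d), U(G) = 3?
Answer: 25/28 ≈ 0.89286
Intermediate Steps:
o(f, d) = 1/(d + d*f)
o(-2 - U(-2), -7)*(-42 + 67) = (1/((-7)*(1 + (-2 - 1*3))))*(-42 + 67) = -1/(7*(1 + (-2 - 3)))*25 = -1/(7*(1 - 5))*25 = -⅐/(-4)*25 = -⅐*(-¼)*25 = (1/28)*25 = 25/28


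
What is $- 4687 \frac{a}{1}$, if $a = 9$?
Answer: $-42183$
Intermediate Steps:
$- 4687 \frac{a}{1} = - 4687 \cdot \frac{9}{1} = - 4687 \cdot 9 \cdot 1 = \left(-4687\right) 9 = -42183$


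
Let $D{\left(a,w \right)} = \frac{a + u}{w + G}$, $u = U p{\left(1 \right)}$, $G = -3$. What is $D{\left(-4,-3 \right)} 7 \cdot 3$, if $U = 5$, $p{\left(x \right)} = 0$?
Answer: $14$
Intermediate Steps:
$u = 0$ ($u = 5 \cdot 0 = 0$)
$D{\left(a,w \right)} = \frac{a}{-3 + w}$ ($D{\left(a,w \right)} = \frac{a + 0}{w - 3} = \frac{a}{-3 + w}$)
$D{\left(-4,-3 \right)} 7 \cdot 3 = - \frac{4}{-3 - 3} \cdot 7 \cdot 3 = - \frac{4}{-6} \cdot 7 \cdot 3 = \left(-4\right) \left(- \frac{1}{6}\right) 7 \cdot 3 = \frac{2}{3} \cdot 7 \cdot 3 = \frac{14}{3} \cdot 3 = 14$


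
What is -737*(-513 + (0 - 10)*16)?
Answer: 496001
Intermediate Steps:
-737*(-513 + (0 - 10)*16) = -737*(-513 - 10*16) = -737*(-513 - 160) = -737*(-673) = 496001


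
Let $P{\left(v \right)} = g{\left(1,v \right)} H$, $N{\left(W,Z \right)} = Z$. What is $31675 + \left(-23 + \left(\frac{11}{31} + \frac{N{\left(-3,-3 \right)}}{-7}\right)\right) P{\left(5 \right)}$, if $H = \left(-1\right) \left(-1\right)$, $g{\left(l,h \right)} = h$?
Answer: $\frac{6849370}{217} \approx 31564.0$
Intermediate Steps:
$H = 1$
$P{\left(v \right)} = v$ ($P{\left(v \right)} = v 1 = v$)
$31675 + \left(-23 + \left(\frac{11}{31} + \frac{N{\left(-3,-3 \right)}}{-7}\right)\right) P{\left(5 \right)} = 31675 + \left(-23 + \left(\frac{11}{31} - \frac{3}{-7}\right)\right) 5 = 31675 + \left(-23 + \left(11 \cdot \frac{1}{31} - - \frac{3}{7}\right)\right) 5 = 31675 + \left(-23 + \left(\frac{11}{31} + \frac{3}{7}\right)\right) 5 = 31675 + \left(-23 + \frac{170}{217}\right) 5 = 31675 - \frac{24105}{217} = \frac{6849370}{217}$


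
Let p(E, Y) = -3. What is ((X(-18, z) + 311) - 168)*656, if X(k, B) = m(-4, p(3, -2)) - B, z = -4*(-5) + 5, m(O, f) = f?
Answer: 75440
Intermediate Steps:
z = 25 (z = 20 + 5 = 25)
X(k, B) = -3 - B
((X(-18, z) + 311) - 168)*656 = (((-3 - 1*25) + 311) - 168)*656 = (((-3 - 25) + 311) - 168)*656 = ((-28 + 311) - 168)*656 = (283 - 168)*656 = 115*656 = 75440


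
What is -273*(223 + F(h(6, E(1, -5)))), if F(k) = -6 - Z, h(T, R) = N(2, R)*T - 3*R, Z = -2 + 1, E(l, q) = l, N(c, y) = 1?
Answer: -59514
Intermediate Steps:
Z = -1
h(T, R) = T - 3*R (h(T, R) = 1*T - 3*R = T - 3*R)
F(k) = -5 (F(k) = -6 - 1*(-1) = -6 + 1 = -5)
-273*(223 + F(h(6, E(1, -5)))) = -273*(223 - 5) = -273*218 = -59514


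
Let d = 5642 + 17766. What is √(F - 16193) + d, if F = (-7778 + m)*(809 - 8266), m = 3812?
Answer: 23408 + 13*√174901 ≈ 28845.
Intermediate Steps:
F = 29574462 (F = (-7778 + 3812)*(809 - 8266) = -3966*(-7457) = 29574462)
d = 23408
√(F - 16193) + d = √(29574462 - 16193) + 23408 = √29558269 + 23408 = 13*√174901 + 23408 = 23408 + 13*√174901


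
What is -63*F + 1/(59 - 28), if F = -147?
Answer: 287092/31 ≈ 9261.0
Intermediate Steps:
-63*F + 1/(59 - 28) = -63*(-147) + 1/(59 - 28) = 9261 + 1/31 = 287092/31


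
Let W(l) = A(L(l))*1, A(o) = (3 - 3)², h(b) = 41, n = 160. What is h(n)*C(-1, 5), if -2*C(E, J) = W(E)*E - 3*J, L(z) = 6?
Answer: 615/2 ≈ 307.50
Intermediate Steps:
A(o) = 0 (A(o) = 0² = 0)
W(l) = 0 (W(l) = 0*1 = 0)
C(E, J) = 3*J/2 (C(E, J) = -(0*E - 3*J)/2 = -(0 - 3*J)/2 = -(-3)*J/2 = 3*J/2)
h(n)*C(-1, 5) = 41*((3/2)*5) = 41*(15/2) = 615/2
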